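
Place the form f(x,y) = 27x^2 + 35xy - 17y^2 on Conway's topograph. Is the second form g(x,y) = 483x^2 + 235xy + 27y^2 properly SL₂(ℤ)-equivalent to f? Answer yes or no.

D₁ = 3061, D₂ = 3061
river cycle of f (length 70): (-17, 33, 29), (29, 25, -21), (-21, 17, 33), (33, 49, -5), (-5, 51, 23), (23, 41, -15), (-15, 49, 11), (11, 39, -35), (-35, 31, 15), (15, 29, -37), … (60 more)
river cycle of g (length 70): (27, 35, -17), (-17, 33, 29), (29, 25, -21), (-21, 17, 33), (33, 49, -5), (-5, 51, 23), (23, 41, -15), (-15, 49, 11), (11, 39, -35), (-35, 31, 15), … (60 more)
cycles coincide ⇒ equivalent

yes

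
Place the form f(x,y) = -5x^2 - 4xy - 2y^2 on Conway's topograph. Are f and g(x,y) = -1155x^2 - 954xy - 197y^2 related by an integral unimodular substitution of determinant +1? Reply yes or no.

D₁ = -24, D₂ = -24
f is negative-definite; reduce −f:
−f: flip: (5,4,2)→(2,-4,5)
−f: translate: b→0 (≡-4 mod 4), so (2,-4,5)→(2,0,3)
−f: reduced (well bottom): (2,0,3) with a≤c, −a<b≤a
flip sign back: reduced form of f is (-2,0,-3)
g is negative-definite; reduce −g:
−g: flip: (1155,954,197)→(197,-954,1155)
−g: translate: b→-166 (≡-954 mod 394), so (197,-954,1155)→(197,-166,35)
−g: flip: (197,-166,35)→(35,166,197)
−g: translate: b→26 (≡166 mod 70), so (35,166,197)→(35,26,5)
−g: flip: (35,26,5)→(5,-26,35)
−g: translate: b→4 (≡-26 mod 10), so (5,-26,35)→(5,4,2)
−g: flip: (5,4,2)→(2,-4,5)
−g: translate: b→0 (≡-4 mod 4), so (2,-4,5)→(2,0,3)
−g: reduced (well bottom): (2,0,3) with a≤c, −a<b≤a
flip sign back: reduced form of g is (-2,0,-3)
reduced forms (-2, 0, -3) vs (-2, 0, -3) ⇒ equivalent

yes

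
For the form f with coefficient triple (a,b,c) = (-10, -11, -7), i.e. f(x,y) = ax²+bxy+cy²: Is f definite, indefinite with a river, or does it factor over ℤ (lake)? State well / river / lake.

D = b²−4ac = (-11)² − 4·(-10)·(-7) = -159
D < 0 ⇒ definite ⇒ every region one sign ⇒ single well

well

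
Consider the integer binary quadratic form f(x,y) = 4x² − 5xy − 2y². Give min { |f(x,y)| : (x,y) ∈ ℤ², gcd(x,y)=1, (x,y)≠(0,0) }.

descent: ρ → (-2,5,4)  [lands on river]
river: ρ → (4,3,-3)
river: ρ → (-3,3,4)
river: ρ → (4,5,-2)
river: ρ → (-2,7,1)
river: ρ → (1,7,-2)
closes: descent 1, river 6
min |a| on river = 1

1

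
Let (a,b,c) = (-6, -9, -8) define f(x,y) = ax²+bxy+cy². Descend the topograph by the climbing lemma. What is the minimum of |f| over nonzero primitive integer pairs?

translate: b→-3 (≡9 mod 12), so (6,9,8)→(6,-3,5)
flip: (6,-3,5)→(5,3,6)
reduced (well bottom): (5,3,6) with a≤c, −a<b≤a
well minimum |f| = |-5| = 5 (negative-definite)

5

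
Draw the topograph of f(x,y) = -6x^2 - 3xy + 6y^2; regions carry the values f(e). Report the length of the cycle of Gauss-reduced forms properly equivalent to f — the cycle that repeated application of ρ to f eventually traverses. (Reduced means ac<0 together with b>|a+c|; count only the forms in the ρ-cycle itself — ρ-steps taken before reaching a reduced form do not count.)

D = 153, ⌊√D⌋ = 12
descent: ρ → (6,3,-6)  [lands on river]
river: ρ → (-6,9,3)
river: ρ → (3,9,-6)
river: ρ → (-6,3,6)
river: ρ → (6,9,-3)
river: ρ → (-3,9,6)
ρ-cycle length = 6 (tail of 1 descent step not counted)

6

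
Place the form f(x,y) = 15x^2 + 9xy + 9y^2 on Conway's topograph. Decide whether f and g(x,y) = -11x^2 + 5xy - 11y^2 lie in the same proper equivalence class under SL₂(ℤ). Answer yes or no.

D₁ = -459, D₂ = -459
f: flip: (15,9,9)→(9,-9,15)
f: translate: b→9 (≡-9 mod 18), so (9,-9,15)→(9,9,15)
f: reduced (well bottom): (9,9,15) with a≤c, −a<b≤a
g is negative-definite; reduce −g:
−g: flip: (11,-5,11)→(11,5,11)
−g: reduced (well bottom): (11,5,11) with a≤c, −a<b≤a
flip sign back: reduced form of g is (-11,-5,-11)
reduced forms (9, 9, 15) vs (-11, -5, -11) ⇒ inequivalent

no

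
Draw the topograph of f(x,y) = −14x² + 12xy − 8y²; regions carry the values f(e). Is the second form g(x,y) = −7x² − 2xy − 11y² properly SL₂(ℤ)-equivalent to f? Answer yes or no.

D₁ = -304, D₂ = -304
f is negative-definite; reduce −f:
−f: flip: (14,-12,8)→(8,12,14)
−f: translate: b→-4 (≡12 mod 16), so (8,12,14)→(8,-4,10)
−f: reduced (well bottom): (8,-4,10) with a≤c, −a<b≤a
flip sign back: reduced form of f is (-8,4,-10)
g is negative-definite; reduce −g:
−g: reduced (well bottom): (7,2,11) with a≤c, −a<b≤a
flip sign back: reduced form of g is (-7,-2,-11)
reduced forms (-8, 4, -10) vs (-7, -2, -11) ⇒ inequivalent

no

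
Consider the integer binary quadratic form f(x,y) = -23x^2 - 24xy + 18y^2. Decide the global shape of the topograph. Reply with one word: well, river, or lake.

D = b²−4ac = (-24)² − 4·(-23)·18 = 2232
D > 0 non-square ⇒ indefinite ⇒ periodic river

river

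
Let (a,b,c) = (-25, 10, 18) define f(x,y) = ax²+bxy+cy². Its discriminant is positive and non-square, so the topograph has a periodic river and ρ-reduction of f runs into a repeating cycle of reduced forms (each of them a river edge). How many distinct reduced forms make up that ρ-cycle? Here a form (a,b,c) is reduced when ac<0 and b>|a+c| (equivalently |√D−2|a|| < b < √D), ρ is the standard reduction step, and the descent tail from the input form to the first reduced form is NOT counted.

D = 1900, ⌊√D⌋ = 43
river: ρ → (18,26,-17)
river: ρ → (-17,42,2)
river: ρ → (2,42,-17)
river: ρ → (-17,26,18)
river: ρ → (18,10,-25)
river: ρ → (-25,40,3)
river: ρ → (3,38,-38)
river: ρ → (-38,38,3)
river: ρ → (3,40,-25)
river: ρ → (-25,10,18)
ρ-cycle length = 10 (tail of 0 descent steps not counted)

10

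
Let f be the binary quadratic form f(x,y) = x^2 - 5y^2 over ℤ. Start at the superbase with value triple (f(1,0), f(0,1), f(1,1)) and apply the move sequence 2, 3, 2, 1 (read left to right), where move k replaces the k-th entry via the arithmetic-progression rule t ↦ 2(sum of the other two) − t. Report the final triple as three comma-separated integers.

start (1,-5,-4) = (f(1,0),f(0,1),f(1,1))
replace slot 2: 2·(1+(-4)) − (-5) = -1 → (1,-1,-4)
replace slot 3: 2·(1+(-1)) − (-4) = 4 → (1,-1,4)
replace slot 2: 2·(1+4) − (-1) = 11 → (1,11,4)
replace slot 1: 2·(11+4) − 1 = 29 → (29,11,4)

29,11,4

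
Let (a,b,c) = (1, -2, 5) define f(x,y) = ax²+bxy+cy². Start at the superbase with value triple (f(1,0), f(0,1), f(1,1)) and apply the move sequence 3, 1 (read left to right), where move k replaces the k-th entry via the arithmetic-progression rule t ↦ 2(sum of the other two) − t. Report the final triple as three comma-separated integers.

start (1,5,4) = (f(1,0),f(0,1),f(1,1))
replace slot 3: 2·(1+5) − 4 = 8 → (1,5,8)
replace slot 1: 2·(5+8) − 1 = 25 → (25,5,8)

25,5,8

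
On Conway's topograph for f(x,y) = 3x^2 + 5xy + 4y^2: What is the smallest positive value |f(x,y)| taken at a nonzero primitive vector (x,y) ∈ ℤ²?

translate: b→-1 (≡5 mod 6), so (3,5,4)→(3,-1,2)
flip: (3,-1,2)→(2,1,3)
reduced (well bottom): (2,1,3) with a≤c, −a<b≤a
well minimum = a = 2

2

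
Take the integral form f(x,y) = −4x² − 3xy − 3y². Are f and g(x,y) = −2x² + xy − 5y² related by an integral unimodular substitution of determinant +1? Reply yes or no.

D₁ = -39, D₂ = -39
f is negative-definite; reduce −f:
−f: flip: (4,3,3)→(3,-3,4)
−f: translate: b→3 (≡-3 mod 6), so (3,-3,4)→(3,3,4)
−f: reduced (well bottom): (3,3,4) with a≤c, −a<b≤a
flip sign back: reduced form of f is (-3,-3,-4)
g is negative-definite; reduce −g:
−g: reduced (well bottom): (2,-1,5) with a≤c, −a<b≤a
flip sign back: reduced form of g is (-2,1,-5)
reduced forms (-3, -3, -4) vs (-2, 1, -5) ⇒ inequivalent

no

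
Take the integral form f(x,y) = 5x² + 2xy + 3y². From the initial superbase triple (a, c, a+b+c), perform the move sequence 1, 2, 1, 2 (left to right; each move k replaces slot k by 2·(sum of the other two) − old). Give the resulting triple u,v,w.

start (5,3,10) = (f(1,0),f(0,1),f(1,1))
replace slot 1: 2·(3+10) − 5 = 21 → (21,3,10)
replace slot 2: 2·(21+10) − 3 = 59 → (21,59,10)
replace slot 1: 2·(59+10) − 21 = 117 → (117,59,10)
replace slot 2: 2·(117+10) − 59 = 195 → (117,195,10)

117,195,10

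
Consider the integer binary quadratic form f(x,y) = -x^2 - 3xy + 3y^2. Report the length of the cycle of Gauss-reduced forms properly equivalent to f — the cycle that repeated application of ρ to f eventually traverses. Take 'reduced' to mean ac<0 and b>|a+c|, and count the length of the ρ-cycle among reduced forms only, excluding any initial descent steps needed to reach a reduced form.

D = 21, ⌊√D⌋ = 4
descent: ρ → (3,3,-1)  [lands on river]
river: ρ → (-1,3,3)
ρ-cycle length = 2 (tail of 1 descent step not counted)

2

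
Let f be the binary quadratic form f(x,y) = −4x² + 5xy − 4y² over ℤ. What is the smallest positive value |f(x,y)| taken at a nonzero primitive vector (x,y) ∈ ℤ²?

translate: b→3 (≡-5 mod 8), so (4,-5,4)→(4,3,3)
flip: (4,3,3)→(3,-3,4)
translate: b→3 (≡-3 mod 6), so (3,-3,4)→(3,3,4)
reduced (well bottom): (3,3,4) with a≤c, −a<b≤a
well minimum |f| = |-3| = 3 (negative-definite)

3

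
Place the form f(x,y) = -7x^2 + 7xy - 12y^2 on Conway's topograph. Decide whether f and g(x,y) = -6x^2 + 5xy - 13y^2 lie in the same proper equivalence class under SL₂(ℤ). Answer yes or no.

D₁ = -287, D₂ = -287
f is negative-definite; reduce −f:
−f: translate: b→7 (≡-7 mod 14), so (7,-7,12)→(7,7,12)
−f: reduced (well bottom): (7,7,12) with a≤c, −a<b≤a
flip sign back: reduced form of f is (-7,-7,-12)
g is negative-definite; reduce −g:
−g: reduced (well bottom): (6,-5,13) with a≤c, −a<b≤a
flip sign back: reduced form of g is (-6,5,-13)
reduced forms (-7, -7, -12) vs (-6, 5, -13) ⇒ inequivalent

no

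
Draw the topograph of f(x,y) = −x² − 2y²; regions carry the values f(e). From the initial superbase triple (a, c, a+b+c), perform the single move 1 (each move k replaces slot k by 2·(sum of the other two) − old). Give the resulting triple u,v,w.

start (-1,-2,-3) = (f(1,0),f(0,1),f(1,1))
replace slot 1: 2·((-2)+(-3)) − (-1) = -9 → (-9,-2,-3)

-9,-2,-3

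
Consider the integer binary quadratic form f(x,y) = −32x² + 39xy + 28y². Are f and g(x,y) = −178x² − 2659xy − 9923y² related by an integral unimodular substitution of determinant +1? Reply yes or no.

D₁ = 5105, D₂ = 5105
river cycle of f (length 16): (28, 17, -43), (-43, 69, 2), (2, 71, -8), (-8, 57, 58), (58, 59, -7), (-7, 67, 22), (22, 65, -10), (-10, 55, 52), (52, 49, -13), (-13, 55, 40), … (6 more)
river cycle of g (length 16): (-32, 39, 28), (28, 17, -43), (-43, 69, 2), (2, 71, -8), (-8, 57, 58), (58, 59, -7), (-7, 67, 22), (22, 65, -10), (-10, 55, 52), (52, 49, -13), … (6 more)
cycles coincide ⇒ equivalent

yes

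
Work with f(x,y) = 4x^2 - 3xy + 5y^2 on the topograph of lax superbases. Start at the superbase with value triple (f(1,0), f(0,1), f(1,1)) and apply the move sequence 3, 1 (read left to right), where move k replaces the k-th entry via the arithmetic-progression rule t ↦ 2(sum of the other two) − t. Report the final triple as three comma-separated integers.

start (4,5,6) = (f(1,0),f(0,1),f(1,1))
replace slot 3: 2·(4+5) − 6 = 12 → (4,5,12)
replace slot 1: 2·(5+12) − 4 = 30 → (30,5,12)

30,5,12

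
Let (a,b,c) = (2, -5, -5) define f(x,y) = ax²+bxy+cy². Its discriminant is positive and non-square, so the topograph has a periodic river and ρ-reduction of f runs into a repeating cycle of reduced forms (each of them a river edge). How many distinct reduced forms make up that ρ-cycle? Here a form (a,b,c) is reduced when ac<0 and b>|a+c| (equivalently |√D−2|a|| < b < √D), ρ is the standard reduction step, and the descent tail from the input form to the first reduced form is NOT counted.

D = 65, ⌊√D⌋ = 8
descent: ρ → (-5,5,2)  [lands on river]
river: ρ → (2,7,-2)
river: ρ → (-2,5,5)
river: ρ → (5,5,-2)
river: ρ → (-2,7,2)
river: ρ → (2,5,-5)
ρ-cycle length = 6 (tail of 1 descent step not counted)

6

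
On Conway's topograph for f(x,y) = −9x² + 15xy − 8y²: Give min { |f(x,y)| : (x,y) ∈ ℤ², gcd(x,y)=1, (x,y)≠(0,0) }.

translate: b→3 (≡-15 mod 18), so (9,-15,8)→(9,3,2)
flip: (9,3,2)→(2,-3,9)
translate: b→1 (≡-3 mod 4), so (2,-3,9)→(2,1,8)
reduced (well bottom): (2,1,8) with a≤c, −a<b≤a
well minimum |f| = |-2| = 2 (negative-definite)

2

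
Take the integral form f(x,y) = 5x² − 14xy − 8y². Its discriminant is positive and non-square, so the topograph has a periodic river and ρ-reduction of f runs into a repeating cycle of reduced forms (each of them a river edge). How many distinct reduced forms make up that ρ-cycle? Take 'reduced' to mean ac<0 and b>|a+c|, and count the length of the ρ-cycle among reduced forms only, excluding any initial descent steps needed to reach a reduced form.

D = 356, ⌊√D⌋ = 18
descent: ρ → (-8,14,5)  [lands on river]
river: ρ → (5,16,-5)
river: ρ → (-5,14,8)
river: ρ → (8,18,-1)
river: ρ → (-1,18,8)
river: ρ → (8,14,-5)
river: ρ → (-5,16,5)
river: ρ → (5,14,-8)
river: ρ → (-8,18,1)
river: ρ → (1,18,-8)
ρ-cycle length = 10 (tail of 1 descent step not counted)

10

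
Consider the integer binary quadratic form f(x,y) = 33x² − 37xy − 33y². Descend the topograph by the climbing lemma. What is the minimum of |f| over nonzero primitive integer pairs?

descent: ρ → (-33,37,33)  [lands on river]
river: ρ → (33,29,-37)
river: ρ → (-37,45,25)
river: ρ → (25,55,-27)
river: ρ → (-27,53,27)
river: ρ → (27,55,-25)
river: ρ → (-25,45,37)
river: ρ → (37,29,-33)
closes: descent 1, river 8
min |a| on river = 25

25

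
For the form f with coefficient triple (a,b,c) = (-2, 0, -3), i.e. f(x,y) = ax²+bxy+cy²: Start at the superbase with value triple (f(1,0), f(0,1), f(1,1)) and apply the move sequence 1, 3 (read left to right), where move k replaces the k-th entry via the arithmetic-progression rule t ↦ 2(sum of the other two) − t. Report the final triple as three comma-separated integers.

start (-2,-3,-5) = (f(1,0),f(0,1),f(1,1))
replace slot 1: 2·((-3)+(-5)) − (-2) = -14 → (-14,-3,-5)
replace slot 3: 2·((-14)+(-3)) − (-5) = -29 → (-14,-3,-29)

-14,-3,-29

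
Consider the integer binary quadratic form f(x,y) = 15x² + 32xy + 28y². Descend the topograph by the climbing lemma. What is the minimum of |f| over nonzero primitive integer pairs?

translate: b→2 (≡32 mod 30), so (15,32,28)→(15,2,11)
flip: (15,2,11)→(11,-2,15)
reduced (well bottom): (11,-2,15) with a≤c, −a<b≤a
well minimum = a = 11

11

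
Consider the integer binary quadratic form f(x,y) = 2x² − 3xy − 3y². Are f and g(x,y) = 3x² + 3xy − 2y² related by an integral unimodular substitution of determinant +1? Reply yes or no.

D₁ = 33, D₂ = 33
river cycle of f (length 4): (-3, 3, 2), (2, 5, -1), (-1, 5, 2), (2, 3, -3)
river cycle of g (length 4): (-2, 5, 1), (1, 5, -2), (-2, 3, 3), (3, 3, -2)
cycles differ ⇒ inequivalent

no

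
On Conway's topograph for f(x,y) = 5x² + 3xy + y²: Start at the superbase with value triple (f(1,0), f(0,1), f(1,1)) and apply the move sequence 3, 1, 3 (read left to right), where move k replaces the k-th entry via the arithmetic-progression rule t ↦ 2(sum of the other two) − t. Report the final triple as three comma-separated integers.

start (5,1,9) = (f(1,0),f(0,1),f(1,1))
replace slot 3: 2·(5+1) − 9 = 3 → (5,1,3)
replace slot 1: 2·(1+3) − 5 = 3 → (3,1,3)
replace slot 3: 2·(3+1) − 3 = 5 → (3,1,5)

3,1,5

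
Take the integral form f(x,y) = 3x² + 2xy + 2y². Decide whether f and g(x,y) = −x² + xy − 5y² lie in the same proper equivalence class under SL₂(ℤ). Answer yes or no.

D₁ = -20, D₂ = -19
discriminants differ ⇒ not SL₂(ℤ)-equivalent

no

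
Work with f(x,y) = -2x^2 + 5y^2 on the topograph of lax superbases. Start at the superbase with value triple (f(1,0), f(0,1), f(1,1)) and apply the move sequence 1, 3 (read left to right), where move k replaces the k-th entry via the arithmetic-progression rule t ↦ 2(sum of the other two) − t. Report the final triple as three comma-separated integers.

start (-2,5,3) = (f(1,0),f(0,1),f(1,1))
replace slot 1: 2·(5+3) − (-2) = 18 → (18,5,3)
replace slot 3: 2·(18+5) − 3 = 43 → (18,5,43)

18,5,43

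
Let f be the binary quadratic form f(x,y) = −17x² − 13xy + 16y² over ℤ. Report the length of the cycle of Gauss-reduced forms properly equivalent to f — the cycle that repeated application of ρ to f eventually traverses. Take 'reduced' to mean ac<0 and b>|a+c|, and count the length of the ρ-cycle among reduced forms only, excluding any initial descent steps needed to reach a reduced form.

D = 1257, ⌊√D⌋ = 35
descent: ρ → (16,13,-17)  [lands on river]
river: ρ → (-17,21,12)
river: ρ → (12,27,-11)
river: ρ → (-11,17,22)
river: ρ → (22,27,-6)
river: ρ → (-6,33,7)
river: ρ → (7,23,-26)
river: ρ → (-26,29,4)
river: ρ → (4,35,-2)
river: ρ → (-2,33,21)
river: ρ → (21,9,-14)
river: ρ → (-14,19,16)
ρ-cycle length = 12 (tail of 1 descent step not counted)

12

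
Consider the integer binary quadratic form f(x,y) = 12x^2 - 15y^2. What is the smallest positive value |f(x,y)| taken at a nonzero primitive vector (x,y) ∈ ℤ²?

descent: ρ → (-15,0,12)
descent: ρ → (12,24,-3)  [lands on river]
river: ρ → (-3,24,12)
closes: descent 2, river 2
min |a| on river = 3

3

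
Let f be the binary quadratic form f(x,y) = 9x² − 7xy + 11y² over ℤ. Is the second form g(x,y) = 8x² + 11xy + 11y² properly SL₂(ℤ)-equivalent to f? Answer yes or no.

D₁ = -347, D₂ = -231
discriminants differ ⇒ not SL₂(ℤ)-equivalent

no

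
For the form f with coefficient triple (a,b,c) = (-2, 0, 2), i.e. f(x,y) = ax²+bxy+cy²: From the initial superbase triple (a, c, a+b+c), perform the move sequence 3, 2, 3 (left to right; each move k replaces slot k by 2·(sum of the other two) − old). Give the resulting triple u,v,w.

start (-2,2,0) = (f(1,0),f(0,1),f(1,1))
replace slot 3: 2·((-2)+2) − 0 = 0 → (-2,2,0)
replace slot 2: 2·((-2)+0) − 2 = -6 → (-2,-6,0)
replace slot 3: 2·((-2)+(-6)) − 0 = -16 → (-2,-6,-16)

-2,-6,-16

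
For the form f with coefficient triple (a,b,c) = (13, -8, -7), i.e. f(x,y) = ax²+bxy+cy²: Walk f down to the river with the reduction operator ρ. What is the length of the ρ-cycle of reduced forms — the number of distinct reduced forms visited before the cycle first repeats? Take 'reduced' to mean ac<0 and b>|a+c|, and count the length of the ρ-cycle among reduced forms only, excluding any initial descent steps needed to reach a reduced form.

D = 428, ⌊√D⌋ = 20
descent: ρ → (-7,8,13)  [lands on river]
river: ρ → (13,18,-2)
river: ρ → (-2,18,13)
river: ρ → (13,8,-7)
river: ρ → (-7,20,1)
river: ρ → (1,20,-7)
ρ-cycle length = 6 (tail of 1 descent step not counted)

6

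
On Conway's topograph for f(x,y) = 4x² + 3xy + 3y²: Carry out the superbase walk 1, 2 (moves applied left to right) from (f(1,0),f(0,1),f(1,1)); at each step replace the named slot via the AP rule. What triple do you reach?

start (4,3,10) = (f(1,0),f(0,1),f(1,1))
replace slot 1: 2·(3+10) − 4 = 22 → (22,3,10)
replace slot 2: 2·(22+10) − 3 = 61 → (22,61,10)

22,61,10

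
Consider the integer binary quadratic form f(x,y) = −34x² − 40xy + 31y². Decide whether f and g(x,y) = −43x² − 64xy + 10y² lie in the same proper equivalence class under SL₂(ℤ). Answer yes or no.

D₁ = 5816, D₂ = 5816
river cycle of f (length 20): (31, 40, -34), (-34, 28, 37), (37, 46, -25), (-25, 54, 29), (29, 62, -17), (-17, 74, 5), (5, 76, -2), (-2, 76, 5), (5, 74, -17), (-17, 62, 29), … (10 more)
river cycle of g (length 20): (10, 64, -43), (-43, 22, 31), (31, 40, -34), (-34, 28, 37), (37, 46, -25), (-25, 54, 29), (29, 62, -17), (-17, 74, 5), (5, 76, -2), (-2, 76, 5), … (10 more)
cycles coincide ⇒ equivalent

yes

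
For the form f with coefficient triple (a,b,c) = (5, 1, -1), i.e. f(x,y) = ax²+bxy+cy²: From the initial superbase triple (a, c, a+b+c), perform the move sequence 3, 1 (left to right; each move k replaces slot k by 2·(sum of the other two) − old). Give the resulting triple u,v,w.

start (5,-1,5) = (f(1,0),f(0,1),f(1,1))
replace slot 3: 2·(5+(-1)) − 5 = 3 → (5,-1,3)
replace slot 1: 2·((-1)+3) − 5 = -1 → (-1,-1,3)

-1,-1,3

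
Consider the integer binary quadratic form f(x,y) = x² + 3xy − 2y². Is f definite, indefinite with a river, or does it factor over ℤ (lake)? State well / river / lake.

D = b²−4ac = 3² − 4·1·(-2) = 17
D > 0 non-square ⇒ indefinite ⇒ periodic river

river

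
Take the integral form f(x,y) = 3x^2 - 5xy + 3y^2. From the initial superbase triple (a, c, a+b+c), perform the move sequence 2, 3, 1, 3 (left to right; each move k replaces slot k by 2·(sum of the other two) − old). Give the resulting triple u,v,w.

start (3,3,1) = (f(1,0),f(0,1),f(1,1))
replace slot 2: 2·(3+1) − 3 = 5 → (3,5,1)
replace slot 3: 2·(3+5) − 1 = 15 → (3,5,15)
replace slot 1: 2·(5+15) − 3 = 37 → (37,5,15)
replace slot 3: 2·(37+5) − 15 = 69 → (37,5,69)

37,5,69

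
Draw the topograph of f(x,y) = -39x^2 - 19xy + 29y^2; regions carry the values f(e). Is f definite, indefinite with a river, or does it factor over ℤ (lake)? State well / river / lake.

D = b²−4ac = (-19)² − 4·(-39)·29 = 4885
D > 0 non-square ⇒ indefinite ⇒ periodic river

river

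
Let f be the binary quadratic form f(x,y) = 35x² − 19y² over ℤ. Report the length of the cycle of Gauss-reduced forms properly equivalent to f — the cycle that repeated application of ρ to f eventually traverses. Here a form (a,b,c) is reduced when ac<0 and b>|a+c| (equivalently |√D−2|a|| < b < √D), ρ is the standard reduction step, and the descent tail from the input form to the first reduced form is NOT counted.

D = 2660, ⌊√D⌋ = 51
descent: ρ → (-19,38,16)  [lands on river]
river: ρ → (16,26,-31)
river: ρ → (-31,36,11)
river: ρ → (11,30,-40)
river: ρ → (-40,50,1)
river: ρ → (1,50,-40)
river: ρ → (-40,30,11)
river: ρ → (11,36,-31)
river: ρ → (-31,26,16)
river: ρ → (16,38,-19)
ρ-cycle length = 10 (tail of 1 descent step not counted)

10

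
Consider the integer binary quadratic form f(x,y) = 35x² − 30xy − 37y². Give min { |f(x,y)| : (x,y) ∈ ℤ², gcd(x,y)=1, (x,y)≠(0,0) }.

descent: ρ → (-37,30,35)  [lands on river]
river: ρ → (35,40,-32)
river: ρ → (-32,24,43)
river: ρ → (43,62,-13)
river: ρ → (-13,68,28)
river: ρ → (28,44,-37)
closes: descent 1, river 6
min |a| on river = 13

13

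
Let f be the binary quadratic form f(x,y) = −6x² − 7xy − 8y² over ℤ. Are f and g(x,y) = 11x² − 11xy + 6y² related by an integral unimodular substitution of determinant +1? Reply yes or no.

D₁ = -143, D₂ = -143
f is negative-definite; reduce −f:
−f: translate: b→-5 (≡7 mod 12), so (6,7,8)→(6,-5,7)
−f: reduced (well bottom): (6,-5,7) with a≤c, −a<b≤a
flip sign back: reduced form of f is (-6,5,-7)
g: translate: b→11 (≡-11 mod 22), so (11,-11,6)→(11,11,6)
g: flip: (11,11,6)→(6,-11,11)
g: translate: b→1 (≡-11 mod 12), so (6,-11,11)→(6,1,6)
g: reduced (well bottom): (6,1,6) with a≤c, −a<b≤a
reduced forms (-6, 5, -7) vs (6, 1, 6) ⇒ inequivalent

no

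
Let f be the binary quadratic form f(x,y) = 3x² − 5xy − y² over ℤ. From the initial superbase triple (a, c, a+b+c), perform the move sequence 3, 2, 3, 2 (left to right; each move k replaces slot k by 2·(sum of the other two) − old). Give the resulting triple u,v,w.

start (3,-1,-3) = (f(1,0),f(0,1),f(1,1))
replace slot 3: 2·(3+(-1)) − (-3) = 7 → (3,-1,7)
replace slot 2: 2·(3+7) − (-1) = 21 → (3,21,7)
replace slot 3: 2·(3+21) − 7 = 41 → (3,21,41)
replace slot 2: 2·(3+41) − 21 = 67 → (3,67,41)

3,67,41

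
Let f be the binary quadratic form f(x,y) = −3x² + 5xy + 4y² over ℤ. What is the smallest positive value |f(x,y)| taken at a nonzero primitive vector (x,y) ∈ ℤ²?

river: ρ → (4,3,-4)
river: ρ → (-4,5,3)
river: ρ → (3,7,-2)
river: ρ → (-2,5,6)
river: ρ → (6,7,-1)
river: ρ → (-1,7,6)
river: ρ → (6,5,-2)
river: ρ → (-2,7,3)
river: ρ → (3,5,-4)
river: ρ → (-4,3,4)
river: ρ → (4,5,-3)
river: ρ → (-3,7,2)
river: ρ → (2,5,-6)
river: ρ → (-6,7,1)
river: ρ → (1,7,-6)
river: ρ → (-6,5,2)
river: ρ → (2,7,-3)
river: ρ → (-3,5,4)
closes: descent 0, river 18
min |a| on river = 1

1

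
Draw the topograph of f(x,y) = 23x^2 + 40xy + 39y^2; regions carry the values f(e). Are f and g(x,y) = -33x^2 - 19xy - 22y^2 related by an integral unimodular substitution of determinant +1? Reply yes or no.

D₁ = -1988, D₂ = -2543
discriminants differ ⇒ not SL₂(ℤ)-equivalent

no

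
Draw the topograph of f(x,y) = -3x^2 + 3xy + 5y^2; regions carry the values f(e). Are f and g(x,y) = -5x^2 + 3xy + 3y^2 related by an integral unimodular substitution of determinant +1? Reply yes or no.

D₁ = 69, D₂ = 69
river cycle of f (length 4): (5, 7, -1), (-1, 7, 5), (5, 3, -3), (-3, 3, 5)
river cycle of g (length 4): (3, 3, -5), (-5, 7, 1), (1, 7, -5), (-5, 3, 3)
cycles differ ⇒ inequivalent

no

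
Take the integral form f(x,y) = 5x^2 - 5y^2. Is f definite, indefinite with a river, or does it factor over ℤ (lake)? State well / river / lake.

D = b²−4ac = 0² − 4·5·(-5) = 100
D = 10² is a perfect square ⇒ form factors over ℤ ⇒ lakes

lake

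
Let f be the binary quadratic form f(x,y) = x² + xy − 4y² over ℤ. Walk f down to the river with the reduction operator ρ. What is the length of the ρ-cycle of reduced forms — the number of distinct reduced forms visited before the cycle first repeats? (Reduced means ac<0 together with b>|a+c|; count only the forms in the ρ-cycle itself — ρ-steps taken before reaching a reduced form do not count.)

D = 17, ⌊√D⌋ = 4
descent: ρ → (-4,-1,1)
descent: ρ → (1,3,-2)  [lands on river]
river: ρ → (-2,1,2)
river: ρ → (2,3,-1)
river: ρ → (-1,3,2)
river: ρ → (2,1,-2)
river: ρ → (-2,3,1)
ρ-cycle length = 6 (tail of 2 descent steps not counted)

6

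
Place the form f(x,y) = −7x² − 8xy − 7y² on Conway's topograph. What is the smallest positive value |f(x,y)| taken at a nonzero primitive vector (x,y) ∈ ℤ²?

translate: b→-6 (≡8 mod 14), so (7,8,7)→(7,-6,6)
flip: (7,-6,6)→(6,6,7)
reduced (well bottom): (6,6,7) with a≤c, −a<b≤a
well minimum |f| = |-6| = 6 (negative-definite)

6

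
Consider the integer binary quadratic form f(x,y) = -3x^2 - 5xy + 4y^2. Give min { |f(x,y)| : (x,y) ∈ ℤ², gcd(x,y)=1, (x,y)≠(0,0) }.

descent: ρ → (4,5,-3)  [lands on river]
river: ρ → (-3,7,2)
river: ρ → (2,5,-6)
river: ρ → (-6,7,1)
river: ρ → (1,7,-6)
river: ρ → (-6,5,2)
river: ρ → (2,7,-3)
river: ρ → (-3,5,4)
river: ρ → (4,3,-4)
river: ρ → (-4,5,3)
river: ρ → (3,7,-2)
river: ρ → (-2,5,6)
river: ρ → (6,7,-1)
river: ρ → (-1,7,6)
river: ρ → (6,5,-2)
river: ρ → (-2,7,3)
river: ρ → (3,5,-4)
river: ρ → (-4,3,4)
closes: descent 1, river 18
min |a| on river = 1

1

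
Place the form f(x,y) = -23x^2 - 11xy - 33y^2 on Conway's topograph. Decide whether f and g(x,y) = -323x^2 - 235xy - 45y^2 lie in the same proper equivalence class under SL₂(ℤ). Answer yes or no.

D₁ = -2915, D₂ = -2915
f is negative-definite; reduce −f:
−f: reduced (well bottom): (23,11,33) with a≤c, −a<b≤a
flip sign back: reduced form of f is (-23,-11,-33)
g is negative-definite; reduce −g:
−g: flip: (323,235,45)→(45,-235,323)
−g: translate: b→35 (≡-235 mod 90), so (45,-235,323)→(45,35,23)
−g: flip: (45,35,23)→(23,-35,45)
−g: translate: b→11 (≡-35 mod 46), so (23,-35,45)→(23,11,33)
−g: reduced (well bottom): (23,11,33) with a≤c, −a<b≤a
flip sign back: reduced form of g is (-23,-11,-33)
reduced forms (-23, -11, -33) vs (-23, -11, -33) ⇒ equivalent

yes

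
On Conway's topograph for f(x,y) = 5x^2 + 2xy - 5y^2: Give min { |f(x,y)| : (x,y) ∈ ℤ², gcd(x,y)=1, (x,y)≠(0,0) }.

river: ρ → (-5,8,2)
river: ρ → (2,8,-5)
river: ρ → (-5,2,5)
river: ρ → (5,8,-2)
river: ρ → (-2,8,5)
river: ρ → (5,2,-5)
closes: descent 0, river 6
min |a| on river = 2

2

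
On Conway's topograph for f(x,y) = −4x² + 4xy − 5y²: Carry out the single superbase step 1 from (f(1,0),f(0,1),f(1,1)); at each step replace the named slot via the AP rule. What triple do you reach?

start (-4,-5,-5) = (f(1,0),f(0,1),f(1,1))
replace slot 1: 2·((-5)+(-5)) − (-4) = -16 → (-16,-5,-5)

-16,-5,-5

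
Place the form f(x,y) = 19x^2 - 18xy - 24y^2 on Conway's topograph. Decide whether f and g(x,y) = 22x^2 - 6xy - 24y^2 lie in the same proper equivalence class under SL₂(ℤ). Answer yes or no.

D₁ = 2148, D₂ = 2148
river cycle of f (length 20): (-24, 18, 19), (19, 20, -23), (-23, 26, 16), (16, 38, -11), (-11, 28, 31), (31, 34, -8), (-8, 46, 1), (1, 46, -8), (-8, 34, 31), (31, 28, -11), … (10 more)
river cycle of g (length 16): (-24, 6, 22), (22, 38, -8), (-8, 42, 12), (12, 30, -26), (-26, 22, 16), (16, 42, -6), (-6, 42, 16), (16, 22, -26), (-26, 30, 12), (12, 42, -8), … (6 more)
cycles differ ⇒ inequivalent

no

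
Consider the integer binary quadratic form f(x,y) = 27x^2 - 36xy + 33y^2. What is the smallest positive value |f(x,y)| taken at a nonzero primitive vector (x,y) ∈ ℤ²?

translate: b→18 (≡-36 mod 54), so (27,-36,33)→(27,18,24)
flip: (27,18,24)→(24,-18,27)
reduced (well bottom): (24,-18,27) with a≤c, −a<b≤a
well minimum = a = 24

24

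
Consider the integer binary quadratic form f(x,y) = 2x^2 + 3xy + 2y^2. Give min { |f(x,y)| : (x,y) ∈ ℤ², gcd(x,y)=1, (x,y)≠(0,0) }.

translate: b→-1 (≡3 mod 4), so (2,3,2)→(2,-1,1)
flip: (2,-1,1)→(1,1,2)
reduced (well bottom): (1,1,2) with a≤c, −a<b≤a
well minimum = a = 1

1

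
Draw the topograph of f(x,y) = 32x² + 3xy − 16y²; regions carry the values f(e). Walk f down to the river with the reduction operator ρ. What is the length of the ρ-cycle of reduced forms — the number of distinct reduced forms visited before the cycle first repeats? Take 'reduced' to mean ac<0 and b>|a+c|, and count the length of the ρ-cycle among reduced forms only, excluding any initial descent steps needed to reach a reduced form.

D = 2057, ⌊√D⌋ = 45
descent: ρ → (-16,29,19)  [lands on river]
river: ρ → (19,9,-26)
river: ρ → (-26,43,2)
river: ρ → (2,45,-4)
river: ρ → (-4,43,13)
river: ρ → (13,35,-16)
ρ-cycle length = 6 (tail of 1 descent step not counted)

6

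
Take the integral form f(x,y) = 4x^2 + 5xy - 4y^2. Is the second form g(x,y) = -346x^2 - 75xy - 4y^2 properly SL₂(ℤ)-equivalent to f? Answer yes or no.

D₁ = 89, D₂ = 89
river cycle of f (length 14): (-4, 3, 5), (5, 7, -2), (-2, 9, 1), (1, 9, -2), (-2, 7, 5), (5, 3, -4), (-4, 5, 4), (4, 3, -5), (-5, 7, 2), (2, 9, -1), … (4 more)
river cycle of g (length 14): (-4, 3, 5), (5, 7, -2), (-2, 9, 1), (1, 9, -2), (-2, 7, 5), (5, 3, -4), (-4, 5, 4), (4, 3, -5), (-5, 7, 2), (2, 9, -1), … (4 more)
cycles coincide ⇒ equivalent

yes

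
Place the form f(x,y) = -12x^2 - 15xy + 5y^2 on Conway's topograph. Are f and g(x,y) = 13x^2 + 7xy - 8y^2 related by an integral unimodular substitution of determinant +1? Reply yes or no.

D₁ = 465, D₂ = 465
river cycle of f (length 10): (5, 15, -12), (-12, 9, 8), (8, 7, -13), (-13, 19, 2), (2, 21, -3), (-3, 21, 2), (2, 19, -13), (-13, 7, 8), (8, 9, -12), (-12, 15, 5)
river cycle of g (length 10): (-8, 9, 12), (12, 15, -5), (-5, 15, 12), (12, 9, -8), (-8, 7, 13), (13, 19, -2), (-2, 21, 3), (3, 21, -2), (-2, 19, 13), (13, 7, -8)
cycles differ ⇒ inequivalent

no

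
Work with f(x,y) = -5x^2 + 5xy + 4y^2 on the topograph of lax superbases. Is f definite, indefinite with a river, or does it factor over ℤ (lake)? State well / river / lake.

D = b²−4ac = 5² − 4·(-5)·4 = 105
D > 0 non-square ⇒ indefinite ⇒ periodic river

river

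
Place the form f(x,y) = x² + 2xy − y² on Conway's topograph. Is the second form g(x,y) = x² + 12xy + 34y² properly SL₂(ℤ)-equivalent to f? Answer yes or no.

D₁ = 8, D₂ = 8
river cycle of f (length 2): (-1, 2, 1), (1, 2, -1)
river cycle of g (length 2): (1, 2, -1), (-1, 2, 1)
cycles coincide ⇒ equivalent

yes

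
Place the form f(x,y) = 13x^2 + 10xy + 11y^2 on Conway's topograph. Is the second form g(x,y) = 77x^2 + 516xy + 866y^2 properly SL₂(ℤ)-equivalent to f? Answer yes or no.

D₁ = -472, D₂ = -472
f: flip: (13,10,11)→(11,-10,13)
f: reduced (well bottom): (11,-10,13) with a≤c, −a<b≤a
g: translate: b→54 (≡516 mod 154), so (77,516,866)→(77,54,11)
g: flip: (77,54,11)→(11,-54,77)
g: translate: b→-10 (≡-54 mod 22), so (11,-54,77)→(11,-10,13)
g: reduced (well bottom): (11,-10,13) with a≤c, −a<b≤a
reduced forms (11, -10, 13) vs (11, -10, 13) ⇒ equivalent

yes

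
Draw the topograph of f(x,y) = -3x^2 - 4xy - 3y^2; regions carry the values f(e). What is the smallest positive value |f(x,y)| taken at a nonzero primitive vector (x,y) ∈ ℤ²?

translate: b→-2 (≡4 mod 6), so (3,4,3)→(3,-2,2)
flip: (3,-2,2)→(2,2,3)
reduced (well bottom): (2,2,3) with a≤c, −a<b≤a
well minimum |f| = |-2| = 2 (negative-definite)

2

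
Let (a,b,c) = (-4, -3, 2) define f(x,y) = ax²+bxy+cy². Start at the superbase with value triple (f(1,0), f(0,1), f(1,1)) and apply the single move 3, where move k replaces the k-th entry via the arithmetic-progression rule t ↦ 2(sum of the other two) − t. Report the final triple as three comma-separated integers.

start (-4,2,-5) = (f(1,0),f(0,1),f(1,1))
replace slot 3: 2·((-4)+2) − (-5) = 1 → (-4,2,1)

-4,2,1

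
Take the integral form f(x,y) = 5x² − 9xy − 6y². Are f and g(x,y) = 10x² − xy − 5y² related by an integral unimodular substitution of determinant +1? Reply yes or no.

D₁ = 201, D₂ = 201
river cycle of f (length 14): (-6, 9, 5), (5, 11, -4), (-4, 13, 2), (2, 11, -10), (-10, 9, 3), (3, 9, -10), (-10, 11, 2), (2, 13, -4), (-4, 11, 5), (5, 9, -6), … (4 more)
river cycle of g (length 14): (-5, 11, 4), (4, 13, -2), (-2, 11, 10), (10, 9, -3), (-3, 9, 10), (10, 11, -2), (-2, 13, 4), (4, 11, -5), (-5, 9, 6), (6, 3, -8), … (4 more)
cycles differ ⇒ inequivalent

no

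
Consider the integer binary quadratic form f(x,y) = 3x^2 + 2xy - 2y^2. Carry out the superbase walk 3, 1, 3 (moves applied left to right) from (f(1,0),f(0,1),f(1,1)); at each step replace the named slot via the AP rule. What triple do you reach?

start (3,-2,3) = (f(1,0),f(0,1),f(1,1))
replace slot 3: 2·(3+(-2)) − 3 = -1 → (3,-2,-1)
replace slot 1: 2·((-2)+(-1)) − 3 = -9 → (-9,-2,-1)
replace slot 3: 2·((-9)+(-2)) − (-1) = -21 → (-9,-2,-21)

-9,-2,-21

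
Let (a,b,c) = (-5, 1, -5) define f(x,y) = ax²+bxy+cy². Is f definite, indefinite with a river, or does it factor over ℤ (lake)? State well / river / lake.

D = b²−4ac = 1² − 4·(-5)·(-5) = -99
D < 0 ⇒ definite ⇒ every region one sign ⇒ single well

well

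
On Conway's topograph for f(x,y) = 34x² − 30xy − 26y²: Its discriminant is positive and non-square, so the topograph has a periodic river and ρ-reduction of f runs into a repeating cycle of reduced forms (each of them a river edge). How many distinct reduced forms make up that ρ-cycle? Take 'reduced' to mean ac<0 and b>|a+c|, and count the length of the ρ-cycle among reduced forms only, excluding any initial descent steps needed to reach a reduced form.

D = 4436, ⌊√D⌋ = 66
descent: ρ → (-26,30,34)  [lands on river]
river: ρ → (34,38,-22)
river: ρ → (-22,50,22)
river: ρ → (22,38,-34)
river: ρ → (-34,30,26)
river: ρ → (26,22,-38)
river: ρ → (-38,54,10)
river: ρ → (10,66,-2)
river: ρ → (-2,66,10)
river: ρ → (10,54,-38)
river: ρ → (-38,22,26)
river: ρ → (26,30,-34)
river: ρ → (-34,38,22)
river: ρ → (22,50,-22)
river: ρ → (-22,38,34)
river: ρ → (34,30,-26)
river: ρ → (-26,22,38)
river: ρ → (38,54,-10)
river: ρ → (-10,66,2)
river: ρ → (2,66,-10)
river: ρ → (-10,54,38)
river: ρ → (38,22,-26)
ρ-cycle length = 22 (tail of 1 descent step not counted)

22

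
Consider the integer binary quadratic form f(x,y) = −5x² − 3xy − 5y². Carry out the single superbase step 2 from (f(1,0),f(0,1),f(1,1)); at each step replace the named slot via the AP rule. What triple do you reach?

start (-5,-5,-13) = (f(1,0),f(0,1),f(1,1))
replace slot 2: 2·((-5)+(-13)) − (-5) = -31 → (-5,-31,-13)

-5,-31,-13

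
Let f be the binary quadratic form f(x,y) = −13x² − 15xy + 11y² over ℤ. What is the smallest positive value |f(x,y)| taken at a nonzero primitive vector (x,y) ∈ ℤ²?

descent: ρ → (11,15,-13)  [lands on river]
river: ρ → (-13,11,13)
river: ρ → (13,15,-11)
river: ρ → (-11,7,17)
river: ρ → (17,27,-1)
river: ρ → (-1,27,17)
river: ρ → (17,7,-11)
river: ρ → (-11,15,13)
river: ρ → (13,11,-13)
river: ρ → (-13,15,11)
river: ρ → (11,7,-17)
river: ρ → (-17,27,1)
river: ρ → (1,27,-17)
river: ρ → (-17,7,11)
closes: descent 1, river 14
min |a| on river = 1

1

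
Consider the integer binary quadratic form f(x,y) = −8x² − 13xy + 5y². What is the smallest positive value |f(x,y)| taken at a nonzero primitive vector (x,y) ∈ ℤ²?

descent: ρ → (5,13,-8)  [lands on river]
river: ρ → (-8,3,10)
river: ρ → (10,17,-1)
river: ρ → (-1,17,10)
river: ρ → (10,3,-8)
river: ρ → (-8,13,5)
river: ρ → (5,17,-2)
river: ρ → (-2,15,13)
river: ρ → (13,11,-4)
river: ρ → (-4,13,10)
river: ρ → (10,7,-7)
river: ρ → (-7,7,10)
river: ρ → (10,13,-4)
river: ρ → (-4,11,13)
river: ρ → (13,15,-2)
river: ρ → (-2,17,5)
closes: descent 1, river 16
min |a| on river = 1

1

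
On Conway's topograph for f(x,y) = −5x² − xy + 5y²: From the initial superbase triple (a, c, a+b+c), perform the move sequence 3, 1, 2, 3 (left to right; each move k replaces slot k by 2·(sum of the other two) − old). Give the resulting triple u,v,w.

start (-5,5,-1) = (f(1,0),f(0,1),f(1,1))
replace slot 3: 2·((-5)+5) − (-1) = 1 → (-5,5,1)
replace slot 1: 2·(5+1) − (-5) = 17 → (17,5,1)
replace slot 2: 2·(17+1) − 5 = 31 → (17,31,1)
replace slot 3: 2·(17+31) − 1 = 95 → (17,31,95)

17,31,95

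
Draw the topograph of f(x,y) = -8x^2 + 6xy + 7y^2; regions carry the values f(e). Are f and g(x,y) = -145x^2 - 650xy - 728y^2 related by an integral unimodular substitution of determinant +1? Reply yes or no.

D₁ = 260, D₂ = 260
river cycle of f (length 10): (7, 8, -7), (-7, 6, 8), (8, 10, -5), (-5, 10, 8), (8, 6, -7), (-7, 8, 7), (7, 6, -8), (-8, 10, 5), (5, 10, -8), (-8, 6, 7)
river cycle of g (length 10): (-8, 6, 7), (7, 8, -7), (-7, 6, 8), (8, 10, -5), (-5, 10, 8), (8, 6, -7), (-7, 8, 7), (7, 6, -8), (-8, 10, 5), (5, 10, -8)
cycles coincide ⇒ equivalent

yes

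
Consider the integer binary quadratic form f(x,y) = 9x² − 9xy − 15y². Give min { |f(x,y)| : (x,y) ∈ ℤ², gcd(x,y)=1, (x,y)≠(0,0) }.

descent: ρ → (-15,9,9)  [lands on river]
river: ρ → (9,9,-15)
river: ρ → (-15,21,3)
river: ρ → (3,21,-15)
closes: descent 1, river 4
min |a| on river = 3

3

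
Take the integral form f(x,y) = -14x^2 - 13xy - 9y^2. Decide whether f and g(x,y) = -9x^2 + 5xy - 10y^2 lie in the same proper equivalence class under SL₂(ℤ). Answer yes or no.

D₁ = -335, D₂ = -335
f is negative-definite; reduce −f:
−f: flip: (14,13,9)→(9,-13,14)
−f: translate: b→5 (≡-13 mod 18), so (9,-13,14)→(9,5,10)
−f: reduced (well bottom): (9,5,10) with a≤c, −a<b≤a
flip sign back: reduced form of f is (-9,-5,-10)
g is negative-definite; reduce −g:
−g: reduced (well bottom): (9,-5,10) with a≤c, −a<b≤a
flip sign back: reduced form of g is (-9,5,-10)
reduced forms (-9, -5, -10) vs (-9, 5, -10) ⇒ inequivalent

no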